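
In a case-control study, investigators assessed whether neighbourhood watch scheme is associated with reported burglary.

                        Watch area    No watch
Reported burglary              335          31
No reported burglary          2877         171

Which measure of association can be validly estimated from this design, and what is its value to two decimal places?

0.64

Reading the table with exposure as columns: a = 335 (Watch area, case), b = 2877 (Watch area, non-case), c = 31 (No watch, case), d = 171.
This is a case-control study: participants were sampled on outcome status, so risks in the source population cannot be estimated directly — relative risk is not valid here. The odds ratio is the appropriate measure.
OR = (a·d)/(b·c) = (335 × 171) / (2877 × 31) = 57285 / 89187 = 0.64230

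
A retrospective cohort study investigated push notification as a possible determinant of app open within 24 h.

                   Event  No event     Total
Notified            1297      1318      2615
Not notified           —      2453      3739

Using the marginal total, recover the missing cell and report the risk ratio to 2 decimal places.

The missing cell is in the unexposed row: 3739 − 2453 = 1286.
So a = 1297, b = 1318, c = 1286, d = 2453.
RR = [a/(a+b)] / [c/(c+d)] = (1297/2615) / (1286/3739) = 0.49598/0.34394 = 1.44206

1.44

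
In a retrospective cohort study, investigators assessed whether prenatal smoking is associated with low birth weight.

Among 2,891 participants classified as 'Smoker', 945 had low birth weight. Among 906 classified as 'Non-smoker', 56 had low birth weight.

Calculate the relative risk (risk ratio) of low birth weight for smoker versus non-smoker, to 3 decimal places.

From the description: a = 945, b = 1946, c = 56, d = 850.
Risk in exposed = 945/2891 = 0.32688; risk in unexposed = 56/906 = 0.06181.
RR = 0.32688 / 0.06181 = 5.28840
The risk among the exposed is 5.29 times that among the unexposed.

5.288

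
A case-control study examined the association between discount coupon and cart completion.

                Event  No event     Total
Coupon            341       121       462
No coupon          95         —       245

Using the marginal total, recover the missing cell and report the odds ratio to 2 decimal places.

4.45

The missing cell is in the unexposed row: 245 − 95 = 150.
So a = 341, b = 121, c = 95, d = 150.
OR = (a·d)/(b·c) = (341 × 150) / (121 × 95) = 51150 / 11495 = 4.44976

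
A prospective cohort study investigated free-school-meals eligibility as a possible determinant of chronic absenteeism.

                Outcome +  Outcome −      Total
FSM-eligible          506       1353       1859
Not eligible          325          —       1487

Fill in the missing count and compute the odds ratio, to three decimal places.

1.337

The missing cell is in the unexposed row: 1487 − 325 = 1162.
So a = 506, b = 1353, c = 325, d = 1162.
OR = (a·d)/(b·c) = (506 × 1162) / (1353 × 325) = 587972 / 439725 = 1.33714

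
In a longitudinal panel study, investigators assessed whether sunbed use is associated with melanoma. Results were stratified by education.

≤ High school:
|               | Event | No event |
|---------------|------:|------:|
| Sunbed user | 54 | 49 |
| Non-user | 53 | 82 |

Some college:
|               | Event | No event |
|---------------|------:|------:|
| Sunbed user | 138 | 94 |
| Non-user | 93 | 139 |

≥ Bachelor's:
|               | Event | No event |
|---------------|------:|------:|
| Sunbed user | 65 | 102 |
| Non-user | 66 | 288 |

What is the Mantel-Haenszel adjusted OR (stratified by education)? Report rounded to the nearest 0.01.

OR_MH = Σ(aᵢdᵢ/nᵢ) / Σ(bᵢcᵢ/nᵢ), where nᵢ is the stratum total.
Stratum 1 (≤ High school): n = 238; a·d/n = 54·82/238 = 18.6050; b·c/n = 49·53/238 = 10.9118
Stratum 2 (Some college): n = 464; a·d/n = 138·139/464 = 41.3405; b·c/n = 94·93/464 = 18.8405
Stratum 3 (≥ Bachelor's): n = 521; a·d/n = 65·288/521 = 35.9309; b·c/n = 102·66/521 = 12.9213
OR_MH = (18.6050 + 41.3405 + 35.9309) / (10.9118 + 18.8405 + 12.9213) = 95.8765 / 42.6736 = 2.24674

2.25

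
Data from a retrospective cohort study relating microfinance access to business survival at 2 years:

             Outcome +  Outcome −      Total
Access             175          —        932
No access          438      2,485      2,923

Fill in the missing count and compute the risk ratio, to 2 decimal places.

The missing cell is in the exposed row: 932 − 175 = 757.
So a = 175, b = 757, c = 438, d = 2485.
RR = [a/(a+b)] / [c/(c+d)] = (175/932) / (438/2923) = 0.18777/0.14985 = 1.25307

1.25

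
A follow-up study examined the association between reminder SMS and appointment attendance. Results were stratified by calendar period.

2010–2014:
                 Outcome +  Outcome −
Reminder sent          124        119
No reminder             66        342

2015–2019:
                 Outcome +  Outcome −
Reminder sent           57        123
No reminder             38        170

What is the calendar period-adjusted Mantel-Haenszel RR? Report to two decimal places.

RR_MH = Σ(aᵢ·n₀ᵢ/nᵢ) / Σ(cᵢ·n₁ᵢ/nᵢ), with n₁ᵢ = aᵢ+bᵢ (exposed), n₀ᵢ = cᵢ+dᵢ (unexposed), nᵢ = n₁ᵢ+n₀ᵢ.
Stratum 1 (2010–2014): n₁ = 243, n₀ = 408, n = 651; a·n₀/n = 124·408/651 = 77.7143; c·n₁/n = 66·243/651 = 24.6359
Stratum 2 (2015–2019): n₁ = 180, n₀ = 208, n = 388; a·n₀/n = 57·208/388 = 30.5567; c·n₁/n = 38·180/388 = 17.6289
RR_MH = (77.7143 + 30.5567) / (24.6359 + 17.6289) = 108.2710 / 42.2648 = 2.56173

2.56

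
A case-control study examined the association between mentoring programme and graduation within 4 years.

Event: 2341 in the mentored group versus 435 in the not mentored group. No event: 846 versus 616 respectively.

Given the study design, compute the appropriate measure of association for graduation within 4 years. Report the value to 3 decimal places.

3.919

From the description: a = 2341, b = 846, c = 435, d = 616.
This is a case-control study: participants were sampled on outcome status, so risks in the source population cannot be estimated directly — relative risk is not valid here. The odds ratio is the appropriate measure.
OR = (a·d)/(b·c) = (2341 × 616) / (846 × 435) = 1442056 / 368010 = 3.91852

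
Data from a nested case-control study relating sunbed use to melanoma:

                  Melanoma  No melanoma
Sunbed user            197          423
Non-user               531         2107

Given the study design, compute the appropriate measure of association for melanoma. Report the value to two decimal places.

Cells: a = 197, b = 423, c = 531, d = 2107.
This is a nested case-control study: participants were sampled on outcome status, so risks in the source population cannot be estimated directly — relative risk is not valid here. The odds ratio is the appropriate measure.
OR = (a·d)/(b·c) = (197 × 2107) / (423 × 531) = 415079 / 224613 = 1.84797

1.85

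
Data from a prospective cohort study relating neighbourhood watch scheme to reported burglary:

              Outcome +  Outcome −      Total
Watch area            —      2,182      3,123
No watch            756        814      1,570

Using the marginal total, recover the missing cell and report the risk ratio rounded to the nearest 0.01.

0.63

The missing cell is in the exposed row: 3123 − 2182 = 941.
So a = 941, b = 2182, c = 756, d = 814.
RR = [a/(a+b)] / [c/(c+d)] = (941/3123) / (756/1570) = 0.30131/0.48153 = 0.62574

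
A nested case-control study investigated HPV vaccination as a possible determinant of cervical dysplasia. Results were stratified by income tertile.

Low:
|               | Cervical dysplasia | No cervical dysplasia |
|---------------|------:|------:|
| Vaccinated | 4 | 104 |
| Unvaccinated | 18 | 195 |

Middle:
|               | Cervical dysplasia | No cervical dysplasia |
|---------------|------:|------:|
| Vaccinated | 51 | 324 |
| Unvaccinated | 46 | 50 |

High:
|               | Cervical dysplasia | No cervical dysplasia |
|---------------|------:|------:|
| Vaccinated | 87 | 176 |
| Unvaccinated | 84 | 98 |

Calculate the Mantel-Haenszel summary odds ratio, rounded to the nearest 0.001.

0.382

OR_MH = Σ(aᵢdᵢ/nᵢ) / Σ(bᵢcᵢ/nᵢ), where nᵢ is the stratum total.
Stratum 1 (Low): n = 321; a·d/n = 4·195/321 = 2.4299; b·c/n = 104·18/321 = 5.8318
Stratum 2 (Middle): n = 471; a·d/n = 51·50/471 = 5.4140; b·c/n = 324·46/471 = 31.6433
Stratum 3 (High): n = 445; a·d/n = 87·98/445 = 19.1596; b·c/n = 176·84/445 = 33.2225
OR_MH = (2.4299 + 5.4140 + 19.1596) / (5.8318 + 31.6433 + 33.2225) = 27.0035 / 70.6976 = 0.38196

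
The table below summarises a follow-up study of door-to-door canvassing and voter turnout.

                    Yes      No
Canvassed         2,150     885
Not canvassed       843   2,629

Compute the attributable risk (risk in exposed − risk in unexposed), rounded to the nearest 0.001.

0.466

Cells: a = 2150, b = 885, c = 843, d = 2629.
Risk in exposed = 2150/3035 = 0.708402; risk in unexposed = 843/3472 = 0.242800.
Risk difference = 0.708402 − 0.242800 = 0.465602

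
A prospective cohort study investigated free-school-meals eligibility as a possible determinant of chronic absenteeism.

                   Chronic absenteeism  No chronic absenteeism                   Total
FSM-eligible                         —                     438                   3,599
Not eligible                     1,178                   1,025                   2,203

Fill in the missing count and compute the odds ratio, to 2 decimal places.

The missing cell is in the exposed row: 3599 − 438 = 3161.
So a = 3161, b = 438, c = 1178, d = 1025.
OR = (a·d)/(b·c) = (3161 × 1025) / (438 × 1178) = 3240025 / 515964 = 6.27956

6.28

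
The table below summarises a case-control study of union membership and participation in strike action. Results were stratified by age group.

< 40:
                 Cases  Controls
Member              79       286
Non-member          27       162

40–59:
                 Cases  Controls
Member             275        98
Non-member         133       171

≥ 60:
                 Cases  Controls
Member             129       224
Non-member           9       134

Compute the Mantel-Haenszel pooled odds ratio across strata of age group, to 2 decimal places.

3.42

OR_MH = Σ(aᵢdᵢ/nᵢ) / Σ(bᵢcᵢ/nᵢ), where nᵢ is the stratum total.
Stratum 1 (< 40): n = 554; a·d/n = 79·162/554 = 23.1011; b·c/n = 286·27/554 = 13.9386
Stratum 2 (40–59): n = 677; a·d/n = 275·171/677 = 69.4609; b·c/n = 98·133/677 = 19.2526
Stratum 3 (≥ 60): n = 496; a·d/n = 129·134/496 = 34.8508; b·c/n = 224·9/496 = 4.0645
OR_MH = (23.1011 + 69.4609 + 34.8508) / (13.9386 + 19.2526 + 4.0645) = 127.4127 / 37.2557 = 3.41995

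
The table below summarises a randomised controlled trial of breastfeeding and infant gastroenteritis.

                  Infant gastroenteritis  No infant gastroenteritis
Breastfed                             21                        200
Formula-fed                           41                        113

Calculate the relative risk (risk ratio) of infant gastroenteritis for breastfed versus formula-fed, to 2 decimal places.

Cells: a = 21, b = 200, c = 41, d = 113.
Risk in exposed = 21/221 = 0.09502; risk in unexposed = 41/154 = 0.26623.
RR = 0.09502 / 0.26623 = 0.35691
The risk is 64% lower among the exposed than among the unexposed.

0.36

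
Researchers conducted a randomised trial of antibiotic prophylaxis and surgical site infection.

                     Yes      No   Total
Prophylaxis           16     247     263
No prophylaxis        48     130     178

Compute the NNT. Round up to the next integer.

5

Risk in treated group = 16/263 = 0.06084; risk in control = 48/178 = 0.26966.
Absolute risk reduction = 0.26966 − 0.06084 = 0.20883
NNT = 1 / ARR = 1 / 0.20883 = 4.789 → round up → 5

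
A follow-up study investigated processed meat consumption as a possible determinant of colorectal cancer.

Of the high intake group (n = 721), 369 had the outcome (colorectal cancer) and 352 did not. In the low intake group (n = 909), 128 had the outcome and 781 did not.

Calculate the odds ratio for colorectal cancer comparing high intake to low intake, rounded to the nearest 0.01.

From the description: a = 369, b = 352, c = 128, d = 781.
OR = (a·d)/(b·c) = (369 × 781) / (352 × 128) = 288189 / 45056 = 6.39624
The odds of colorectal cancer are about 6.40 times as high in the high intake group.

6.40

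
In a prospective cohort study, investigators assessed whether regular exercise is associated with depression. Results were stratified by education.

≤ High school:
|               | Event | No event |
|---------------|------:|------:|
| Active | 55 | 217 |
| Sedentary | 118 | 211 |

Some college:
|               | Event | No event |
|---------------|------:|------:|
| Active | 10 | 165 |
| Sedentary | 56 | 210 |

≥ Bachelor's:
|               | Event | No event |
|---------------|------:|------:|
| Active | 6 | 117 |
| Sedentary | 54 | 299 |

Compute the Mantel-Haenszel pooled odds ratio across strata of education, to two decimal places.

OR_MH = Σ(aᵢdᵢ/nᵢ) / Σ(bᵢcᵢ/nᵢ), where nᵢ is the stratum total.
Stratum 1 (≤ High school): n = 601; a·d/n = 55·211/601 = 19.3095; b·c/n = 217·118/601 = 42.6057
Stratum 2 (Some college): n = 441; a·d/n = 10·210/441 = 4.7619; b·c/n = 165·56/441 = 20.9524
Stratum 3 (≥ Bachelor's): n = 476; a·d/n = 6·299/476 = 3.7689; b·c/n = 117·54/476 = 13.2731
OR_MH = (19.3095 + 4.7619 + 3.7689) / (42.6057 + 20.9524 + 13.2731) = 27.8403 / 76.8311 = 0.36236

0.36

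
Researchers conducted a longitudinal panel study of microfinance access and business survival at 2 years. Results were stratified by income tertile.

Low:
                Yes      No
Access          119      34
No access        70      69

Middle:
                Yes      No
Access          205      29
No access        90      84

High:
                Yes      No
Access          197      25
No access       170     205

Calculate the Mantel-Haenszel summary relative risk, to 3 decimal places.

1.768

RR_MH = Σ(aᵢ·n₀ᵢ/nᵢ) / Σ(cᵢ·n₁ᵢ/nᵢ), with n₁ᵢ = aᵢ+bᵢ (exposed), n₀ᵢ = cᵢ+dᵢ (unexposed), nᵢ = n₁ᵢ+n₀ᵢ.
Stratum 1 (Low): n₁ = 153, n₀ = 139, n = 292; a·n₀/n = 119·139/292 = 56.6473; c·n₁/n = 70·153/292 = 36.6781
Stratum 2 (Middle): n₁ = 234, n₀ = 174, n = 408; a·n₀/n = 205·174/408 = 87.4265; c·n₁/n = 90·234/408 = 51.6176
Stratum 3 (High): n₁ = 222, n₀ = 375, n = 597; a·n₀/n = 197·375/597 = 123.7437; c·n₁/n = 170·222/597 = 63.2161
RR_MH = (56.6473 + 87.4265 + 123.7437) / (36.6781 + 51.6176 + 63.2161) = 267.8174 / 151.5118 = 1.76763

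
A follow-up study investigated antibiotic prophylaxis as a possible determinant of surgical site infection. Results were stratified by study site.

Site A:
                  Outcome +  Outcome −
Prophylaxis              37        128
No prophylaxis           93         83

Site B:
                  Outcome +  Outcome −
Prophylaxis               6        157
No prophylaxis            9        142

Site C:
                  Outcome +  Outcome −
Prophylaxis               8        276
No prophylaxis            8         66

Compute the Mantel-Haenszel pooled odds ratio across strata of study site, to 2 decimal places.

0.29

OR_MH = Σ(aᵢdᵢ/nᵢ) / Σ(bᵢcᵢ/nᵢ), where nᵢ is the stratum total.
Stratum 1 (Site A): n = 341; a·d/n = 37·83/341 = 9.0059; b·c/n = 128·93/341 = 34.9091
Stratum 2 (Site B): n = 314; a·d/n = 6·142/314 = 2.7134; b·c/n = 157·9/314 = 4.5000
Stratum 3 (Site C): n = 358; a·d/n = 8·66/358 = 1.4749; b·c/n = 276·8/358 = 6.1676
OR_MH = (9.0059 + 2.7134 + 1.4749) / (34.9091 + 4.5000 + 6.1676) = 13.1941 / 45.5767 = 0.28949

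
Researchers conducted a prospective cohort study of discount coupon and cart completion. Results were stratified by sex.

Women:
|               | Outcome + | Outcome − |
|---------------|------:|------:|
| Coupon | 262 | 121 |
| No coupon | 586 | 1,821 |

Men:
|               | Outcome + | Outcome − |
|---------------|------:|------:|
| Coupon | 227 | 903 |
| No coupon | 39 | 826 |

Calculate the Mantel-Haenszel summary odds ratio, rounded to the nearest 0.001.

6.153

OR_MH = Σ(aᵢdᵢ/nᵢ) / Σ(bᵢcᵢ/nᵢ), where nᵢ is the stratum total.
Stratum 1 (Women): n = 2790; a·d/n = 262·1821/2790 = 171.0043; b·c/n = 121·586/2790 = 25.4143
Stratum 2 (Men): n = 1995; a·d/n = 227·826/1995 = 93.9860; b·c/n = 903·39/1995 = 17.6526
OR_MH = (171.0043 + 93.9860) / (25.4143 + 17.6526) = 264.9903 / 43.0670 = 6.15298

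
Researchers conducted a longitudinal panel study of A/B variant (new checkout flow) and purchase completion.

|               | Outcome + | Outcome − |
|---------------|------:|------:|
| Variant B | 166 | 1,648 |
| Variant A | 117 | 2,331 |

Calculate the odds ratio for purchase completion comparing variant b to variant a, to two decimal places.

2.01

Cells: a = 166, b = 1648, c = 117, d = 2331.
OR = (a·d)/(b·c) = (166 × 2331) / (1648 × 117) = 386946 / 192816 = 2.00681
The odds of purchase completion are about 2.01 times as high in the variant b group.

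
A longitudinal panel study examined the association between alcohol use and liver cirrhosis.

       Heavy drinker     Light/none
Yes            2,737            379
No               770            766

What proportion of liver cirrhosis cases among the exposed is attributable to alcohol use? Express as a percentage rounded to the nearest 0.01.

57.59

Reading the table with exposure as columns: a = 2737 (Heavy drinker, case), b = 770 (Heavy drinker, non-case), c = 379 (Light/none, case), d = 766.
Risk in exposed = 2737/3507 = 0.78044; risk in unexposed = 379/1145 = 0.33100.
RR = 0.78044/0.33100 = 2.35779
AR% = (RR − 1)/RR × 100 = (2.35779 − 1)/2.35779 × 100 = 57.5874%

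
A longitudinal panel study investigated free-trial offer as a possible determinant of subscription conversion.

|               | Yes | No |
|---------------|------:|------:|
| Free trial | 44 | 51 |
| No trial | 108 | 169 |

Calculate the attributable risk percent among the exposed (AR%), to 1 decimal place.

15.8

Cells: a = 44, b = 51, c = 108, d = 169.
Risk in exposed = 44/95 = 0.46316; risk in unexposed = 108/277 = 0.38989.
RR = 0.46316/0.38989 = 1.18791
AR% = (RR − 1)/RR × 100 = (1.18791 − 1)/1.18791 × 100 = 15.8188%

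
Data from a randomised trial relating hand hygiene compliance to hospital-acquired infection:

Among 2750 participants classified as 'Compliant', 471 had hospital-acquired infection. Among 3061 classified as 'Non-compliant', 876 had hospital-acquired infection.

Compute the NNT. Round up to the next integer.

9

Risk in treated group = 471/2750 = 0.17127; risk in control = 876/3061 = 0.28618.
Absolute risk reduction = 0.28618 − 0.17127 = 0.11491
NNT = 1 / ARR = 1 / 0.11491 = 8.703 → round up → 9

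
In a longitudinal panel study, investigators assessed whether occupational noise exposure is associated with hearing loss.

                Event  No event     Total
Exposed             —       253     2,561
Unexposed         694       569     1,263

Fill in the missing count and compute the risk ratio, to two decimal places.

1.64

The missing cell is in the exposed row: 2561 − 253 = 2308.
So a = 2308, b = 253, c = 694, d = 569.
RR = [a/(a+b)] / [c/(c+d)] = (2308/2561) / (694/1263) = 0.90121/0.54949 = 1.64010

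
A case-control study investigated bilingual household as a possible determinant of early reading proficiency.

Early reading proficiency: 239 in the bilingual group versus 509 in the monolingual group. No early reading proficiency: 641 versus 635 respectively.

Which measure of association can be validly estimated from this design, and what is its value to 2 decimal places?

From the description: a = 239, b = 641, c = 509, d = 635.
This is a case-control study: participants were sampled on outcome status, so risks in the source population cannot be estimated directly — relative risk is not valid here. The odds ratio is the appropriate measure.
OR = (a·d)/(b·c) = (239 × 635) / (641 × 509) = 151765 / 326269 = 0.46515

0.47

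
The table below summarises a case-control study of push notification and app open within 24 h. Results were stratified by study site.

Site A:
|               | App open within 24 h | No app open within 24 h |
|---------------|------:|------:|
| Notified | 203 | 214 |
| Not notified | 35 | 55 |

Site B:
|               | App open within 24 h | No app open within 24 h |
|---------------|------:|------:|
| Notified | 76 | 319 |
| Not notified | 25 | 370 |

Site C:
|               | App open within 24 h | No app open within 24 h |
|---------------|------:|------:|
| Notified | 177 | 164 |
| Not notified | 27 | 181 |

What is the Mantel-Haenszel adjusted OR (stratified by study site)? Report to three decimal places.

OR_MH = Σ(aᵢdᵢ/nᵢ) / Σ(bᵢcᵢ/nᵢ), where nᵢ is the stratum total.
Stratum 1 (Site A): n = 507; a·d/n = 203·55/507 = 22.0217; b·c/n = 214·35/507 = 14.7732
Stratum 2 (Site B): n = 790; a·d/n = 76·370/790 = 35.5949; b·c/n = 319·25/790 = 10.0949
Stratum 3 (Site C): n = 549; a·d/n = 177·181/549 = 58.3552; b·c/n = 164·27/549 = 8.0656
OR_MH = (22.0217 + 35.5949 + 58.3552) / (14.7732 + 10.0949 + 8.0656) = 115.9718 / 32.9337 = 3.52137

3.521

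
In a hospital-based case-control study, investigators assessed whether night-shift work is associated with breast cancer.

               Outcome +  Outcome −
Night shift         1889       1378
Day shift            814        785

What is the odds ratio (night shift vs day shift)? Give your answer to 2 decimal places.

1.32

Cells: a = 1889, b = 1378, c = 814, d = 785.
OR = (a·d)/(b·c) = (1889 × 785) / (1378 × 814) = 1482865 / 1121692 = 1.32199
The odds of breast cancer are about 1.32 times as high in the night shift group.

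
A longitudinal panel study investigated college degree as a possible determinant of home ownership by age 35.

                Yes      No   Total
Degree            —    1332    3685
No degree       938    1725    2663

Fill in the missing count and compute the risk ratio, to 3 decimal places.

The missing cell is in the exposed row: 3685 − 1332 = 2353.
So a = 2353, b = 1332, c = 938, d = 1725.
RR = [a/(a+b)] / [c/(c+d)] = (2353/3685) / (938/2663) = 0.63853/0.35223 = 1.81281

1.813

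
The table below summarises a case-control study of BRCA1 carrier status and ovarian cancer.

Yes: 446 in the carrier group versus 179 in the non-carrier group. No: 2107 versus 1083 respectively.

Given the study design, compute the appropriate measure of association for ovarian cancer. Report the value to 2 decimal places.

From the description: a = 446, b = 2107, c = 179, d = 1083.
This is a case-control study: participants were sampled on outcome status, so risks in the source population cannot be estimated directly — relative risk is not valid here. The odds ratio is the appropriate measure.
OR = (a·d)/(b·c) = (446 × 1083) / (2107 × 179) = 483018 / 377153 = 1.28070

1.28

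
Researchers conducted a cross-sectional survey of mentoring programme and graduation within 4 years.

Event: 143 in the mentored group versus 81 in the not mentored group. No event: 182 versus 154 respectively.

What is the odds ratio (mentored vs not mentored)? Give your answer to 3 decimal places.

From the description: a = 143, b = 182, c = 81, d = 154.
OR = (a·d)/(b·c) = (143 × 154) / (182 × 81) = 22022 / 14742 = 1.49383
The odds of graduation within 4 years are about 1.49 times as high in the mentored group.

1.494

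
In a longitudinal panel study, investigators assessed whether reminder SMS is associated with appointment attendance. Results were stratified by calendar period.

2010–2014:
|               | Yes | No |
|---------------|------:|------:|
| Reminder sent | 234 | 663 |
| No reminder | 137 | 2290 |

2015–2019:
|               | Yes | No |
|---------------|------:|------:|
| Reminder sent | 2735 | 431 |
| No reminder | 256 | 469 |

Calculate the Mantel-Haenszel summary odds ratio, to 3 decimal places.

8.816

OR_MH = Σ(aᵢdᵢ/nᵢ) / Σ(bᵢcᵢ/nᵢ), where nᵢ is the stratum total.
Stratum 1 (2010–2014): n = 3324; a·d/n = 234·2290/3324 = 161.2094; b·c/n = 663·137/3324 = 27.3258
Stratum 2 (2015–2019): n = 3891; a·d/n = 2735·469/3891 = 329.6620; b·c/n = 431·256/3891 = 28.3567
OR_MH = (161.2094 + 329.6620) / (27.3258 + 28.3567) = 490.8714 / 55.6825 = 8.81554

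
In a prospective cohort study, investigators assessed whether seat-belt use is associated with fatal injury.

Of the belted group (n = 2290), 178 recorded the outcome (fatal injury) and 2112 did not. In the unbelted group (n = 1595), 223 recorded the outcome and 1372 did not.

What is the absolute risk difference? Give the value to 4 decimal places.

-0.0621

From the description: a = 178, b = 2112, c = 223, d = 1372.
Risk in exposed = 178/2290 = 0.077729; risk in unexposed = 223/1595 = 0.139812.
Risk difference = 0.077729 − 0.139812 = -0.062083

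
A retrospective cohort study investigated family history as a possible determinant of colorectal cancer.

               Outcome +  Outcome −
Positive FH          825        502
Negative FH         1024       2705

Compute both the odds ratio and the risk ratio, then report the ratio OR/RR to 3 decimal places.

Cells: a = 825, b = 502, c = 1024, d = 2705.
OR = (825·2705)/(502·1024) = 2231625/514048 = 4.34128
Risk in exposed = 825/1327 = 0.62170; risk in unexposed = 1024/3729 = 0.27460; RR = 2.26399
OR/RR = 4.34128 / 2.26399 = 1.91753
The outcome is not rare, so the OR lies further from 1 than the RR.

1.918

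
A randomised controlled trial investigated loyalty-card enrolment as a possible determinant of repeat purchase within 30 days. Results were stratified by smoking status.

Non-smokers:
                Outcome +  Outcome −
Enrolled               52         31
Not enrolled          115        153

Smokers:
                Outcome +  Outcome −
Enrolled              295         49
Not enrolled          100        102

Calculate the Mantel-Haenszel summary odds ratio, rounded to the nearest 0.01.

OR_MH = Σ(aᵢdᵢ/nᵢ) / Σ(bᵢcᵢ/nᵢ), where nᵢ is the stratum total.
Stratum 1 (Non-smokers): n = 351; a·d/n = 52·153/351 = 22.6667; b·c/n = 31·115/351 = 10.1567
Stratum 2 (Smokers): n = 546; a·d/n = 295·102/546 = 55.1099; b·c/n = 49·100/546 = 8.9744
OR_MH = (22.6667 + 55.1099) / (10.1567 + 8.9744) = 77.7766 / 19.1311 = 4.06546

4.07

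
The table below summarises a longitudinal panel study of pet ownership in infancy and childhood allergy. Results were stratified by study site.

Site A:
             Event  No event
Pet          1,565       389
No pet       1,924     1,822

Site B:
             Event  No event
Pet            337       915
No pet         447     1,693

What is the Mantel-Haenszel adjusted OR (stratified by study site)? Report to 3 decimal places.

OR_MH = Σ(aᵢdᵢ/nᵢ) / Σ(bᵢcᵢ/nᵢ), where nᵢ is the stratum total.
Stratum 1 (Site A): n = 5700; a·d/n = 1565·1822/5700 = 500.2509; b·c/n = 389·1924/5700 = 131.3046
Stratum 2 (Site B): n = 3392; a·d/n = 337·1693/3392 = 168.2019; b·c/n = 915·447/3392 = 120.5793
OR_MH = (500.2509 + 168.2019) / (131.3046 + 120.5793) = 668.4528 / 251.8839 = 2.65381

2.654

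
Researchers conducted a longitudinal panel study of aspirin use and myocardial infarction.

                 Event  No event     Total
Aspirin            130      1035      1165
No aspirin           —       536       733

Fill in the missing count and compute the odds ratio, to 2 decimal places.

The missing cell is in the unexposed row: 733 − 536 = 197.
So a = 130, b = 1035, c = 197, d = 536.
OR = (a·d)/(b·c) = (130 × 536) / (1035 × 197) = 69680 / 203895 = 0.34174

0.34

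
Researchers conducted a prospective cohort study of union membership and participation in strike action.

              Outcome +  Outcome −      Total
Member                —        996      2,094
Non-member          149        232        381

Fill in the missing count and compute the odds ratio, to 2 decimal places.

The missing cell is in the exposed row: 2094 − 996 = 1098.
So a = 1098, b = 996, c = 149, d = 232.
OR = (a·d)/(b·c) = (1098 × 232) / (996 × 149) = 254736 / 148404 = 1.71650

1.72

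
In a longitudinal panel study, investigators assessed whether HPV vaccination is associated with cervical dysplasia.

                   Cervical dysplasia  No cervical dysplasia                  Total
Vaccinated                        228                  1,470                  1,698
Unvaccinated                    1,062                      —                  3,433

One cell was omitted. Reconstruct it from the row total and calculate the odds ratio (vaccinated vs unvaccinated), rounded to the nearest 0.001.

The missing cell is in the unexposed row: 3433 − 1062 = 2371.
So a = 228, b = 1470, c = 1062, d = 2371.
OR = (a·d)/(b·c) = (228 × 2371) / (1470 × 1062) = 540588 / 1561140 = 0.34628

0.346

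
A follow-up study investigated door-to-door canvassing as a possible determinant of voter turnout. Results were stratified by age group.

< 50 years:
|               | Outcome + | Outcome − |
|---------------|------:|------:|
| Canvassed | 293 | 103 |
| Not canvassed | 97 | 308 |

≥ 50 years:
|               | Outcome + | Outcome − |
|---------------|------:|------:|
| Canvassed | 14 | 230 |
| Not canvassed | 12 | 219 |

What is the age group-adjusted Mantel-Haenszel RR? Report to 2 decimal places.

2.86

RR_MH = Σ(aᵢ·n₀ᵢ/nᵢ) / Σ(cᵢ·n₁ᵢ/nᵢ), with n₁ᵢ = aᵢ+bᵢ (exposed), n₀ᵢ = cᵢ+dᵢ (unexposed), nᵢ = n₁ᵢ+n₀ᵢ.
Stratum 1 (< 50 years): n₁ = 396, n₀ = 405, n = 801; a·n₀/n = 293·405/801 = 148.1461; c·n₁/n = 97·396/801 = 47.9551
Stratum 2 (≥ 50 years): n₁ = 244, n₀ = 231, n = 475; a·n₀/n = 14·231/475 = 6.8084; c·n₁/n = 12·244/475 = 6.1642
RR_MH = (148.1461 + 6.8084) / (47.9551 + 6.1642) = 154.9545 / 54.1193 = 2.86320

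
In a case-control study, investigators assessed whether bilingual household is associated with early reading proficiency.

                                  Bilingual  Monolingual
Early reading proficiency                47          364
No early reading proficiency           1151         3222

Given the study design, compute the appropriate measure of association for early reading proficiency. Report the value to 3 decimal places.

Reading the table with exposure as columns: a = 47 (Bilingual, case), b = 1151 (Bilingual, non-case), c = 364 (Monolingual, case), d = 3222.
This is a case-control study: participants were sampled on outcome status, so risks in the source population cannot be estimated directly — relative risk is not valid here. The odds ratio is the appropriate measure.
OR = (a·d)/(b·c) = (47 × 3222) / (1151 × 364) = 151434 / 418964 = 0.36145

0.361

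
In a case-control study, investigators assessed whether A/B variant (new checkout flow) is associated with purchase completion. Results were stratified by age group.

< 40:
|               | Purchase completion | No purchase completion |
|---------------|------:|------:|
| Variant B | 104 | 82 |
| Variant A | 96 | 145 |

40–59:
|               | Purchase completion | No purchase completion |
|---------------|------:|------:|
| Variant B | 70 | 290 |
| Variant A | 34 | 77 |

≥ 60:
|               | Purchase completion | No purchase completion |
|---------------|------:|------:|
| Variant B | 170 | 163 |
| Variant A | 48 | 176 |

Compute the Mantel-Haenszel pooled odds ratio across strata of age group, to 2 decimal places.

OR_MH = Σ(aᵢdᵢ/nᵢ) / Σ(bᵢcᵢ/nᵢ), where nᵢ is the stratum total.
Stratum 1 (< 40): n = 427; a·d/n = 104·145/427 = 35.3162; b·c/n = 82·96/427 = 18.4356
Stratum 2 (40–59): n = 471; a·d/n = 70·77/471 = 11.4437; b·c/n = 290·34/471 = 20.9342
Stratum 3 (≥ 60): n = 557; a·d/n = 170·176/557 = 53.7163; b·c/n = 163·48/557 = 14.0467
OR_MH = (35.3162 + 11.4437 + 53.7163) / (18.4356 + 20.9342 + 14.0467) = 100.4762 / 53.4165 = 1.88100

1.88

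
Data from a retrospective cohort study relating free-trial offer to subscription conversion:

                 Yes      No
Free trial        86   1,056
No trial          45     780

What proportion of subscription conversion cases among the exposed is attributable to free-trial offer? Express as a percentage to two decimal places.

Cells: a = 86, b = 1056, c = 45, d = 780.
Risk in exposed = 86/1142 = 0.07531; risk in unexposed = 45/825 = 0.05455.
RR = 0.07531/0.05455 = 1.38062
AR% = (RR − 1)/RR × 100 = (1.38062 − 1)/1.38062 × 100 = 27.5687%

27.57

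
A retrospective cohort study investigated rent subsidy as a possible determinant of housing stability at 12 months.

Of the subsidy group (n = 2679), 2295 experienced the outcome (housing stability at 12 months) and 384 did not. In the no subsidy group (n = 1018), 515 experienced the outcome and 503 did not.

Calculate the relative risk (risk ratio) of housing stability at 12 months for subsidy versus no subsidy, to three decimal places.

1.693

From the description: a = 2295, b = 384, c = 515, d = 503.
Risk in exposed = 2295/2679 = 0.85666; risk in unexposed = 515/1018 = 0.50589.
RR = 0.85666 / 0.50589 = 1.69336
The risk among the exposed is 1.69 times that among the unexposed.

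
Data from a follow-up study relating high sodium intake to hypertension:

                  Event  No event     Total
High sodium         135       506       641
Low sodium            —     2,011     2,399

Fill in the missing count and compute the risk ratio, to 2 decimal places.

1.30

The missing cell is in the unexposed row: 2399 − 2011 = 388.
So a = 135, b = 506, c = 388, d = 2011.
RR = [a/(a+b)] / [c/(c+d)] = (135/641) / (388/2399) = 0.21061/0.16173 = 1.30219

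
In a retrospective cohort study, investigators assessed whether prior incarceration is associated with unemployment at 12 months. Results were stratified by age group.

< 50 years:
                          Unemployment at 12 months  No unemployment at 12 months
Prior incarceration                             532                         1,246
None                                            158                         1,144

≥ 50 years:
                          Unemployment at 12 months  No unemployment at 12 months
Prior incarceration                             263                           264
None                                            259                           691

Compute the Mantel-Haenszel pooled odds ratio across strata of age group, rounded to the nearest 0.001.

2.909

OR_MH = Σ(aᵢdᵢ/nᵢ) / Σ(bᵢcᵢ/nᵢ), where nᵢ is the stratum total.
Stratum 1 (< 50 years): n = 3080; a·d/n = 532·1144/3080 = 197.6000; b·c/n = 1246·158/3080 = 63.9182
Stratum 2 (≥ 50 years): n = 1477; a·d/n = 263·691/1477 = 123.0420; b·c/n = 264·259/1477 = 46.2938
OR_MH = (197.6000 + 123.0420) / (63.9182 + 46.2938) = 320.6420 / 110.2120 = 2.90932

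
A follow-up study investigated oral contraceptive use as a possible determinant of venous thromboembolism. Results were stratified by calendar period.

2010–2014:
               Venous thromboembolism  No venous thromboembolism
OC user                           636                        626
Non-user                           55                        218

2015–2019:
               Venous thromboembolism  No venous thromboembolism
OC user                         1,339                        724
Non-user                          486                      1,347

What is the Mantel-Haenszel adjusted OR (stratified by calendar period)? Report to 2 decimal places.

4.91

OR_MH = Σ(aᵢdᵢ/nᵢ) / Σ(bᵢcᵢ/nᵢ), where nᵢ is the stratum total.
Stratum 1 (2010–2014): n = 1535; a·d/n = 636·218/1535 = 90.3244; b·c/n = 626·55/1535 = 22.4300
Stratum 2 (2015–2019): n = 3896; a·d/n = 1339·1347/3896 = 462.9448; b·c/n = 724·486/3896 = 90.3142
OR_MH = (90.3244 + 462.9448) / (22.4300 + 90.3142) = 553.2692 / 112.7441 = 4.90730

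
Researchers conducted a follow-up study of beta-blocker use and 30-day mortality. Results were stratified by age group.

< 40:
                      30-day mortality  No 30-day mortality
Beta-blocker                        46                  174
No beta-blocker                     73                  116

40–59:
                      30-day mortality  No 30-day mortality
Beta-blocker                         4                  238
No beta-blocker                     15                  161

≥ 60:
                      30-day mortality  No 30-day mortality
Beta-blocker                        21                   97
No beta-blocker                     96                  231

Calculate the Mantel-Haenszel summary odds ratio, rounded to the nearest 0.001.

0.421

OR_MH = Σ(aᵢdᵢ/nᵢ) / Σ(bᵢcᵢ/nᵢ), where nᵢ is the stratum total.
Stratum 1 (< 40): n = 409; a·d/n = 46·116/409 = 13.0465; b·c/n = 174·73/409 = 31.0562
Stratum 2 (40–59): n = 418; a·d/n = 4·161/418 = 1.5407; b·c/n = 238·15/418 = 8.5407
Stratum 3 (≥ 60): n = 445; a·d/n = 21·231/445 = 10.9011; b·c/n = 97·96/445 = 20.9258
OR_MH = (13.0465 + 1.5407 + 10.9011) / (31.0562 + 8.5407 + 20.9258) = 25.4882 / 60.5227 = 0.42114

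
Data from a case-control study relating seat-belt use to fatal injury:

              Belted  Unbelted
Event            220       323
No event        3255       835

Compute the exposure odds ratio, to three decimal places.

Reading the table with exposure as columns: a = 220 (Belted, case), b = 3255 (Belted, non-case), c = 323 (Unbelted, case), d = 835.
OR = (a·d)/(b·c) = (220 × 835) / (3255 × 323) = 183700 / 1051365 = 0.17473
Exposure is associated with lower odds of fatal injury (OR = 0.17 < 1).

0.175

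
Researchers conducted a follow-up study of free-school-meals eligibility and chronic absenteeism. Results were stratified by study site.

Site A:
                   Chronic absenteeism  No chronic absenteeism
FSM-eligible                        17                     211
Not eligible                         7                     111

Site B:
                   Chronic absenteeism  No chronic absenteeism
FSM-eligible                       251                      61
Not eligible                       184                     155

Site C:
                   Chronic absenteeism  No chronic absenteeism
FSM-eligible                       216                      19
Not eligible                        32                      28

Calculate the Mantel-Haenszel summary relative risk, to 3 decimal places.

1.525

RR_MH = Σ(aᵢ·n₀ᵢ/nᵢ) / Σ(cᵢ·n₁ᵢ/nᵢ), with n₁ᵢ = aᵢ+bᵢ (exposed), n₀ᵢ = cᵢ+dᵢ (unexposed), nᵢ = n₁ᵢ+n₀ᵢ.
Stratum 1 (Site A): n₁ = 228, n₀ = 118, n = 346; a·n₀/n = 17·118/346 = 5.7977; c·n₁/n = 7·228/346 = 4.6127
Stratum 2 (Site B): n₁ = 312, n₀ = 339, n = 651; a·n₀/n = 251·339/651 = 130.7051; c·n₁/n = 184·312/651 = 88.1843
Stratum 3 (Site C): n₁ = 235, n₀ = 60, n = 295; a·n₀/n = 216·60/295 = 43.9322; c·n₁/n = 32·235/295 = 25.4915
RR_MH = (5.7977 + 130.7051 + 43.9322) / (4.6127 + 88.1843 + 25.4915) = 180.4350 / 118.2886 = 1.52538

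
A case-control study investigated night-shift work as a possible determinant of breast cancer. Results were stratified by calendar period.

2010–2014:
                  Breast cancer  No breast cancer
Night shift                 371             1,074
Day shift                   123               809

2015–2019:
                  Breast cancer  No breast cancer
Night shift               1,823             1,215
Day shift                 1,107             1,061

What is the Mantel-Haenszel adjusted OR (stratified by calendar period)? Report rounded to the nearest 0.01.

1.59

OR_MH = Σ(aᵢdᵢ/nᵢ) / Σ(bᵢcᵢ/nᵢ), where nᵢ is the stratum total.
Stratum 1 (2010–2014): n = 2377; a·d/n = 371·809/2377 = 126.2680; b·c/n = 1074·123/2377 = 55.5751
Stratum 2 (2015–2019): n = 5206; a·d/n = 1823·1061/5206 = 371.5334; b·c/n = 1215·1107/5206 = 258.3567
OR_MH = (126.2680 + 371.5334) / (55.5751 + 258.3567) = 497.8014 / 313.9318 = 1.58570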